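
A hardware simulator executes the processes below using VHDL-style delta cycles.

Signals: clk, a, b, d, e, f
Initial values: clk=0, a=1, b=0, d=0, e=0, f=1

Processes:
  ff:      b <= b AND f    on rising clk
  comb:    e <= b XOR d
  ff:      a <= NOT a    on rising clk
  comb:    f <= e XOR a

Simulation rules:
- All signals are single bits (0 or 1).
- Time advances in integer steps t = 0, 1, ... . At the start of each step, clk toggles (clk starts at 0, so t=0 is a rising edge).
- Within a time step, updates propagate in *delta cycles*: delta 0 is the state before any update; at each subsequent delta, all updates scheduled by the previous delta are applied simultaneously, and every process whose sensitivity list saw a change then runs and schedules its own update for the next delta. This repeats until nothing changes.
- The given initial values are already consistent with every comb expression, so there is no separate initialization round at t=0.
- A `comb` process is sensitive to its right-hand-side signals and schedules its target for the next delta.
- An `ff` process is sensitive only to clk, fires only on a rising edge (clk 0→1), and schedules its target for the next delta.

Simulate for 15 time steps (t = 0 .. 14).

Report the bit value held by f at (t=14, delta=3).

1

t=0 Δ0: a=1 clk=0 b=0 f=1 e=0 d=0
  Δ1: clk:0→1
  Δ2: a:1→0
  Δ3: f:1→0
  (3Δ to stable)
t=1 Δ0: a=0 clk=1 b=0 f=0 e=0 d=0
  Δ1: clk:1→0
  (1Δ to stable)
t=2 Δ0: a=0 clk=0 b=0 f=0 e=0 d=0
  Δ1: clk:0→1
  Δ2: a:0→1
  Δ3: f:0→1
  (3Δ to stable)
t=3 Δ0: a=1 clk=1 b=0 f=1 e=0 d=0
  Δ1: clk:1→0
  (1Δ to stable)
t=4 Δ0: a=1 clk=0 b=0 f=1 e=0 d=0
  Δ1: clk:0→1
  Δ2: a:1→0
  Δ3: f:1→0
  (3Δ to stable)
t=5 Δ0: a=0 clk=1 b=0 f=0 e=0 d=0
  Δ1: clk:1→0
  (1Δ to stable)
t=6 Δ0: a=0 clk=0 b=0 f=0 e=0 d=0
  Δ1: clk:0→1
  Δ2: a:0→1
  Δ3: f:0→1
  (3Δ to stable)
t=7 Δ0: a=1 clk=1 b=0 f=1 e=0 d=0
  Δ1: clk:1→0
  (1Δ to stable)
t=8 Δ0: a=1 clk=0 b=0 f=1 e=0 d=0
  Δ1: clk:0→1
  Δ2: a:1→0
  Δ3: f:1→0
  (3Δ to stable)
t=9 Δ0: a=0 clk=1 b=0 f=0 e=0 d=0
  Δ1: clk:1→0
  (1Δ to stable)
t=10 Δ0: a=0 clk=0 b=0 f=0 e=0 d=0
  Δ1: clk:0→1
  Δ2: a:0→1
  Δ3: f:0→1
  (3Δ to stable)
t=11 Δ0: a=1 clk=1 b=0 f=1 e=0 d=0
  Δ1: clk:1→0
  (1Δ to stable)
t=12 Δ0: a=1 clk=0 b=0 f=1 e=0 d=0
  Δ1: clk:0→1
  Δ2: a:1→0
  Δ3: f:1→0
  (3Δ to stable)
t=13 Δ0: a=0 clk=1 b=0 f=0 e=0 d=0
  Δ1: clk:1→0
  (1Δ to stable)
t=14 Δ0: a=0 clk=0 b=0 f=0 e=0 d=0
  Δ1: clk:0→1
  Δ2: a:0→1
  Δ3: f:0→1
  (3Δ to stable)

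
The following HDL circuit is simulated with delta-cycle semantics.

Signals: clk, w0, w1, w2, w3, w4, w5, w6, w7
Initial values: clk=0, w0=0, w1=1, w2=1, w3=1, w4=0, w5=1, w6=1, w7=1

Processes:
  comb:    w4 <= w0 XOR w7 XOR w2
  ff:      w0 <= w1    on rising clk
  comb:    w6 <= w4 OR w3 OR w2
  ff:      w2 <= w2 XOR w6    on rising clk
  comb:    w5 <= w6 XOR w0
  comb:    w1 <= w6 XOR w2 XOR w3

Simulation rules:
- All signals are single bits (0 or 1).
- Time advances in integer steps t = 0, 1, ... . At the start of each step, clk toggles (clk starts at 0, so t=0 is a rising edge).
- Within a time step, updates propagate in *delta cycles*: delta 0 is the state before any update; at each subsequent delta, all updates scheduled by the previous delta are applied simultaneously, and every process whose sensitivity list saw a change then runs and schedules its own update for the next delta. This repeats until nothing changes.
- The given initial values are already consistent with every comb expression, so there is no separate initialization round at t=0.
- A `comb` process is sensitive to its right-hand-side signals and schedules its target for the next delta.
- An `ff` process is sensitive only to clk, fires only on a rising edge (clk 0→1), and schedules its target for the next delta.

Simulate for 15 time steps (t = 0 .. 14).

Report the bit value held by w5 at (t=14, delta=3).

[bits: clk,w7,w3,w5,w4,w6,w0,w1,w2]
t=0: Δ0=011101011 Δ1=111101011 Δ2=111101110 Δ3=111001100 | 3Δ
t=1: Δ0=111001100 Δ1=011001100 | 1Δ
t=2: Δ0=011001100 Δ1=111001100 Δ2=111001001 Δ3=111101011 | 3Δ
t=3: Δ0=111101011 Δ1=011101011 | 1Δ
t=4: Δ0=011101011 Δ1=111101011 Δ2=111101110 Δ3=111001100 | 3Δ
t=5: Δ0=111001100 Δ1=011001100 | 1Δ
t=6: Δ0=011001100 Δ1=111001100 Δ2=111001001 Δ3=111101011 | 3Δ
t=7: Δ0=111101011 Δ1=011101011 | 1Δ
t=8: Δ0=011101011 Δ1=111101011 Δ2=111101110 Δ3=111001100 | 3Δ
t=9: Δ0=111001100 Δ1=011001100 | 1Δ
t=10: Δ0=011001100 Δ1=111001100 Δ2=111001001 Δ3=111101011 | 3Δ
t=11: Δ0=111101011 Δ1=011101011 | 1Δ
t=12: Δ0=011101011 Δ1=111101011 Δ2=111101110 Δ3=111001100 | 3Δ
t=13: Δ0=111001100 Δ1=011001100 | 1Δ
t=14: Δ0=011001100 Δ1=111001100 Δ2=111001001 Δ3=111101011 | 3Δ

1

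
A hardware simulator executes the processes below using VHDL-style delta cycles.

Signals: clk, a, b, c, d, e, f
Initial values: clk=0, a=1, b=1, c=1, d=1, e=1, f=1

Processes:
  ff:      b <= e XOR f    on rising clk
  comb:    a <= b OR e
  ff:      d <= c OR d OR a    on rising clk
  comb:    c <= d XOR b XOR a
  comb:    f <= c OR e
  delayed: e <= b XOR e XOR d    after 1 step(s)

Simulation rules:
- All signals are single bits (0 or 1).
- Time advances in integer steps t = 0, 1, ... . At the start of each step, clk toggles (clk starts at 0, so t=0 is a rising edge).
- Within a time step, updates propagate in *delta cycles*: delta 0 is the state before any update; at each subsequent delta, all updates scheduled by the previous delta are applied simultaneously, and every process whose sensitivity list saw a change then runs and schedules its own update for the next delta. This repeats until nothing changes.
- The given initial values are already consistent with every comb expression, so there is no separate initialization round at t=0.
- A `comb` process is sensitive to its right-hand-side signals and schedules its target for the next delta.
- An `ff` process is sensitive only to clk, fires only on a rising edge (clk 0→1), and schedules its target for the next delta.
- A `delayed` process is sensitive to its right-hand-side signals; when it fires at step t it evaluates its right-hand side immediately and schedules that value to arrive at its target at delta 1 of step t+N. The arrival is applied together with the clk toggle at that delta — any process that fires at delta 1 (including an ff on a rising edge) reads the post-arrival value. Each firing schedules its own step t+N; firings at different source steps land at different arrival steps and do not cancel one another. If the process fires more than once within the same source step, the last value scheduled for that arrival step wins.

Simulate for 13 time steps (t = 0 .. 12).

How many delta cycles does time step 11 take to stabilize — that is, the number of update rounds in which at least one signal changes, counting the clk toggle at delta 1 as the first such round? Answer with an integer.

t=0 Δ0: c=1 e=1 clk=0 a=1 d=1 b=1 f=1
  Δ1: clk:0→1
  Δ2: b:1→0
  Δ3: c:1→0
  (3Δ to stable)
t=1 Δ0: c=0 e=1 clk=1 a=1 d=1 b=0 f=1
  Δ1: e:1→0, clk:1→0
  Δ2: a:1→0, f:1→0
  Δ3: c:0→1
  Δ4: f:0→1
  (4Δ to stable)
t=2 Δ0: c=1 e=0 clk=0 a=0 d=1 b=0 f=1
  Δ1: e:0→1, clk:0→1
  Δ2: a:0→1
  Δ3: c:1→0
  (3Δ to stable)
t=3 Δ0: c=0 e=1 clk=1 a=1 d=1 b=0 f=1
  Δ1: e:1→0, clk:1→0
  Δ2: a:1→0, f:1→0
  Δ3: c:0→1
  Δ4: f:0→1
  (4Δ to stable)
t=4 Δ0: c=1 e=0 clk=0 a=0 d=1 b=0 f=1
  Δ1: e:0→1, clk:0→1
  Δ2: a:0→1
  Δ3: c:1→0
  (3Δ to stable)
t=5 Δ0: c=0 e=1 clk=1 a=1 d=1 b=0 f=1
  Δ1: e:1→0, clk:1→0
  Δ2: a:1→0, f:1→0
  Δ3: c:0→1
  Δ4: f:0→1
  (4Δ to stable)
t=6 Δ0: c=1 e=0 clk=0 a=0 d=1 b=0 f=1
  Δ1: e:0→1, clk:0→1
  Δ2: a:0→1
  Δ3: c:1→0
  (3Δ to stable)
t=7 Δ0: c=0 e=1 clk=1 a=1 d=1 b=0 f=1
  Δ1: e:1→0, clk:1→0
  Δ2: a:1→0, f:1→0
  Δ3: c:0→1
  Δ4: f:0→1
  (4Δ to stable)
t=8 Δ0: c=1 e=0 clk=0 a=0 d=1 b=0 f=1
  Δ1: e:0→1, clk:0→1
  Δ2: a:0→1
  Δ3: c:1→0
  (3Δ to stable)
t=9 Δ0: c=0 e=1 clk=1 a=1 d=1 b=0 f=1
  Δ1: e:1→0, clk:1→0
  Δ2: a:1→0, f:1→0
  Δ3: c:0→1
  Δ4: f:0→1
  (4Δ to stable)
t=10 Δ0: c=1 e=0 clk=0 a=0 d=1 b=0 f=1
  Δ1: e:0→1, clk:0→1
  Δ2: a:0→1
  Δ3: c:1→0
  (3Δ to stable)
t=11 Δ0: c=0 e=1 clk=1 a=1 d=1 b=0 f=1
  Δ1: e:1→0, clk:1→0
  Δ2: a:1→0, f:1→0
  Δ3: c:0→1
  Δ4: f:0→1
  (4Δ to stable)
t=12 Δ0: c=1 e=0 clk=0 a=0 d=1 b=0 f=1
  Δ1: e:0→1, clk:0→1
  Δ2: a:0→1
  Δ3: c:1→0
  (3Δ to stable)

4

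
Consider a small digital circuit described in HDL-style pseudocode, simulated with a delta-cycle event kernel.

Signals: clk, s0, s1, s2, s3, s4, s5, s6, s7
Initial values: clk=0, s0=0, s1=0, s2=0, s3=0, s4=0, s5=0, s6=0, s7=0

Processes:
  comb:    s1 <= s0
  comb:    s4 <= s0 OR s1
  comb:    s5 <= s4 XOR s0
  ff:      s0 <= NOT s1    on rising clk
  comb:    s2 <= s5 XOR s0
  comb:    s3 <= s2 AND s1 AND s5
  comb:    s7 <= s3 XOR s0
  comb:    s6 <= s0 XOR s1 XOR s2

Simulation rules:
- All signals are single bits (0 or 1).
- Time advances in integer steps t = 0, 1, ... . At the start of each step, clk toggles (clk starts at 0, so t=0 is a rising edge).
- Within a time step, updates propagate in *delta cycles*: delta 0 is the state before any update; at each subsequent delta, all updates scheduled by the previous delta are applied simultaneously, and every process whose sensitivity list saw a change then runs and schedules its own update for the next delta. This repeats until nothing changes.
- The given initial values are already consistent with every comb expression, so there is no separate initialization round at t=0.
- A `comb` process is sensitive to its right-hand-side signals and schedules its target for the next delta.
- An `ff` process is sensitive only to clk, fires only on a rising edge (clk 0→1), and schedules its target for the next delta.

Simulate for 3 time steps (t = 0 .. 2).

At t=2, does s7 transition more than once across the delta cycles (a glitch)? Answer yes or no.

t0.Δ0 clk=0 s5=0 s6=0 s1=0 s4=0 s2=0 s3=0 s0=0 s7=0
t0.Δ1 clk=1 s5=0 s6=0 s1=0 s4=0 s2=0 s3=0 s0=0 s7=0
t0.Δ2 clk=1 s5=0 s6=0 s1=0 s4=0 s2=0 s3=0 s0=1 s7=0
t0.Δ3 clk=1 s5=1 s6=1 s1=1 s4=1 s2=1 s3=0 s0=1 s7=1
t0.Δ4 clk=1 s5=0 s6=1 s1=1 s4=1 s2=0 s3=1 s0=1 s7=1
t0.Δ5 clk=1 s5=0 s6=0 s1=1 s4=1 s2=1 s3=0 s0=1 s7=0
t0.Δ6 clk=1 s5=0 s6=1 s1=1 s4=1 s2=1 s3=0 s0=1 s7=1
t1.Δ0 clk=1 s5=0 s6=1 s1=1 s4=1 s2=1 s3=0 s0=1 s7=1
t1.Δ1 clk=0 s5=0 s6=1 s1=1 s4=1 s2=1 s3=0 s0=1 s7=1
t2.Δ0 clk=0 s5=0 s6=1 s1=1 s4=1 s2=1 s3=0 s0=1 s7=1
t2.Δ1 clk=1 s5=0 s6=1 s1=1 s4=1 s2=1 s3=0 s0=1 s7=1
t2.Δ2 clk=1 s5=0 s6=1 s1=1 s4=1 s2=1 s3=0 s0=0 s7=1
t2.Δ3 clk=1 s5=1 s6=0 s1=0 s4=1 s2=0 s3=0 s0=0 s7=0
t2.Δ4 clk=1 s5=1 s6=0 s1=0 s4=0 s2=1 s3=0 s0=0 s7=0
t2.Δ5 clk=1 s5=0 s6=1 s1=0 s4=0 s2=1 s3=0 s0=0 s7=0
t2.Δ6 clk=1 s5=0 s6=1 s1=0 s4=0 s2=0 s3=0 s0=0 s7=0
t2.Δ7 clk=1 s5=0 s6=0 s1=0 s4=0 s2=0 s3=0 s0=0 s7=0

no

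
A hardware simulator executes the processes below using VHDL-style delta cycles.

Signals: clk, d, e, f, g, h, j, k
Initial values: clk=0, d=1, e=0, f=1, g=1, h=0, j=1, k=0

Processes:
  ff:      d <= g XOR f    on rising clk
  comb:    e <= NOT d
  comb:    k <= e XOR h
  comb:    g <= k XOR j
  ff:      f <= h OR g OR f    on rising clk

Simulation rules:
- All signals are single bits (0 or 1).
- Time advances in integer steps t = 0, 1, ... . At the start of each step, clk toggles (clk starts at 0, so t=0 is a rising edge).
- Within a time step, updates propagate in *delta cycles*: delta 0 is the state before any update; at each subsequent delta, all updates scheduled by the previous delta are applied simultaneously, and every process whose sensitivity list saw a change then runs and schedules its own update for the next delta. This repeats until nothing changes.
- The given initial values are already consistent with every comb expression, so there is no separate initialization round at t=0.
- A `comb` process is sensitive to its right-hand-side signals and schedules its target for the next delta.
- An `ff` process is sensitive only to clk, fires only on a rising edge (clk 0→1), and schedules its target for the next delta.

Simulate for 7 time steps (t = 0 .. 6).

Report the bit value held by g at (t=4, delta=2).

1

[bits: f,d,h,j,e,clk,k,g]
t=0: Δ0=11010001 Δ1=11010101 Δ2=10010101 Δ3=10011101 Δ4=10011111 Δ5=10011110 | 5Δ
t=1: Δ0=10011110 Δ1=10011010 | 1Δ
t=2: Δ0=10011010 Δ1=10011110 Δ2=11011110 Δ3=11010110 Δ4=11010100 Δ5=11010101 | 5Δ
t=3: Δ0=11010101 Δ1=11010001 | 1Δ
t=4: Δ0=11010001 Δ1=11010101 Δ2=10010101 Δ3=10011101 Δ4=10011111 Δ5=10011110 | 5Δ
t=5: Δ0=10011110 Δ1=10011010 | 1Δ
t=6: Δ0=10011010 Δ1=10011110 Δ2=11011110 Δ3=11010110 Δ4=11010100 Δ5=11010101 | 5Δ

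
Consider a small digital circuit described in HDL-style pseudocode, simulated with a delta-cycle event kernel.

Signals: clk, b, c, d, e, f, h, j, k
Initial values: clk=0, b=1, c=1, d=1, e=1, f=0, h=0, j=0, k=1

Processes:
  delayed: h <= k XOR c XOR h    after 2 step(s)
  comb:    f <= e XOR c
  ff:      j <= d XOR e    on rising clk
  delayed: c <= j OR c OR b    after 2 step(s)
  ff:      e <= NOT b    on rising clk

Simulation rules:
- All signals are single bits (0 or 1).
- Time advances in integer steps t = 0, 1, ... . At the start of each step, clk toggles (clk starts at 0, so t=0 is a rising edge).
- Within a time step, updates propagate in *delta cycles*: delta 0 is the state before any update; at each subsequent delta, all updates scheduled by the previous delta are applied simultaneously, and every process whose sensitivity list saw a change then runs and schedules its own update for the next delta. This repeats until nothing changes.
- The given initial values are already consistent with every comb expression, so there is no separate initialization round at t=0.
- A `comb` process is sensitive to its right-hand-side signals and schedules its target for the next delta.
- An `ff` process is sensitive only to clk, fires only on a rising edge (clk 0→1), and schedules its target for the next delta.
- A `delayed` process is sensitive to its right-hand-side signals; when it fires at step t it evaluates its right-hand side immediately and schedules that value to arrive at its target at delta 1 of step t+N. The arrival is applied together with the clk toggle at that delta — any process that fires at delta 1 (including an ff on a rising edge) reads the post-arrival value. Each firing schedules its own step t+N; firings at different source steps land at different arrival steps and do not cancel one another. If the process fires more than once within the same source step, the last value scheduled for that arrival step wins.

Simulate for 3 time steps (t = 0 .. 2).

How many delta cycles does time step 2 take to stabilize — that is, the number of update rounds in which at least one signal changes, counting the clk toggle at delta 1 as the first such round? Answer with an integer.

[bits: j,f,k,b,h,d,c,clk,e]
t=0: Δ0=001101101 Δ1=001101111 Δ2=001101110 Δ3=011101110 | 3Δ
t=1: Δ0=011101110 Δ1=011101100 | 1Δ
t=2: Δ0=011101100 Δ1=011101110 Δ2=111101110 | 2Δ

2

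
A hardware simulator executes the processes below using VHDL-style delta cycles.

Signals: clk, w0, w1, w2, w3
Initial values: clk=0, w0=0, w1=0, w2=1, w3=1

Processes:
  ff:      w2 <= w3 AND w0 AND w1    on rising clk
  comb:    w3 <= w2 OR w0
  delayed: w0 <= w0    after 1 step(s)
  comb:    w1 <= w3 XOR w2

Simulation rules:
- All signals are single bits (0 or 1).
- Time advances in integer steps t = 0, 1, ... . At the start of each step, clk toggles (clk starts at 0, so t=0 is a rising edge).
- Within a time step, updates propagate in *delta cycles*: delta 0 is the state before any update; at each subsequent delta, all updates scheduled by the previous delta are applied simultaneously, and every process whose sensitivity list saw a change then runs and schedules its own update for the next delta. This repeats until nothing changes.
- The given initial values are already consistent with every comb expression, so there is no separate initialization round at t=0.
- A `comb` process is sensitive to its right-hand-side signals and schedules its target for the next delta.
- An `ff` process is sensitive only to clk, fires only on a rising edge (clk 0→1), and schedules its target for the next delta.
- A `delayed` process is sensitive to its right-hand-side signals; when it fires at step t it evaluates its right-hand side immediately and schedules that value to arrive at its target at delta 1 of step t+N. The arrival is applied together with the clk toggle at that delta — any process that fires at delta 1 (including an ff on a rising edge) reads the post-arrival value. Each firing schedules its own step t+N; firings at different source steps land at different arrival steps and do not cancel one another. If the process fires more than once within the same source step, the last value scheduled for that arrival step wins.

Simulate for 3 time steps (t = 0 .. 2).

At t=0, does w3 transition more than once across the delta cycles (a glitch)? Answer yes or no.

[bits: w3,w1,w2,w0,clk]
t=0: Δ0=10100 Δ1=10101 Δ2=10001 Δ3=01001 Δ4=00001 | 4Δ
t=1: Δ0=00001 Δ1=00000 | 1Δ
t=2: Δ0=00000 Δ1=00001 | 1Δ

no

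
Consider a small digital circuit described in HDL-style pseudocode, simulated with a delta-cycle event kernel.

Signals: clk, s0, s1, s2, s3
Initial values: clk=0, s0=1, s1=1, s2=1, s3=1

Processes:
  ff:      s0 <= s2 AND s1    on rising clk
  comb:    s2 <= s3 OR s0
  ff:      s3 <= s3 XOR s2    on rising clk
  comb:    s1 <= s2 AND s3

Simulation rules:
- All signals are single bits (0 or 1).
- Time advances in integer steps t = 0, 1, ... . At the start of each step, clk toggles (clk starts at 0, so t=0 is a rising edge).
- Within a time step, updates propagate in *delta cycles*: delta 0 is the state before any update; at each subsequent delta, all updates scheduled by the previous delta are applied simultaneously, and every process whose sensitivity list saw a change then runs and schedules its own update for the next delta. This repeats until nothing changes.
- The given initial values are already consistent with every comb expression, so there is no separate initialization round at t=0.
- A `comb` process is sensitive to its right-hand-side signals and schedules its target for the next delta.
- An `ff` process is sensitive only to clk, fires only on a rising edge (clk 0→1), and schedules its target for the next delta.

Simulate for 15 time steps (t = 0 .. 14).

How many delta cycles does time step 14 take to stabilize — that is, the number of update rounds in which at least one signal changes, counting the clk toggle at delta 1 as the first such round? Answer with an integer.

3

t0.Δ0 s1=1 s3=1 s0=1 clk=0 s2=1
t0.Δ1 s1=1 s3=1 s0=1 clk=1 s2=1
t0.Δ2 s1=1 s3=0 s0=1 clk=1 s2=1
t0.Δ3 s1=0 s3=0 s0=1 clk=1 s2=1
t1.Δ0 s1=0 s3=0 s0=1 clk=1 s2=1
t1.Δ1 s1=0 s3=0 s0=1 clk=0 s2=1
t2.Δ0 s1=0 s3=0 s0=1 clk=0 s2=1
t2.Δ1 s1=0 s3=0 s0=1 clk=1 s2=1
t2.Δ2 s1=0 s3=1 s0=0 clk=1 s2=1
t2.Δ3 s1=1 s3=1 s0=0 clk=1 s2=1
t3.Δ0 s1=1 s3=1 s0=0 clk=1 s2=1
t3.Δ1 s1=1 s3=1 s0=0 clk=0 s2=1
t4.Δ0 s1=1 s3=1 s0=0 clk=0 s2=1
t4.Δ1 s1=1 s3=1 s0=0 clk=1 s2=1
t4.Δ2 s1=1 s3=0 s0=1 clk=1 s2=1
t4.Δ3 s1=0 s3=0 s0=1 clk=1 s2=1
t5.Δ0 s1=0 s3=0 s0=1 clk=1 s2=1
t5.Δ1 s1=0 s3=0 s0=1 clk=0 s2=1
t6.Δ0 s1=0 s3=0 s0=1 clk=0 s2=1
t6.Δ1 s1=0 s3=0 s0=1 clk=1 s2=1
t6.Δ2 s1=0 s3=1 s0=0 clk=1 s2=1
t6.Δ3 s1=1 s3=1 s0=0 clk=1 s2=1
t7.Δ0 s1=1 s3=1 s0=0 clk=1 s2=1
t7.Δ1 s1=1 s3=1 s0=0 clk=0 s2=1
t8.Δ0 s1=1 s3=1 s0=0 clk=0 s2=1
t8.Δ1 s1=1 s3=1 s0=0 clk=1 s2=1
t8.Δ2 s1=1 s3=0 s0=1 clk=1 s2=1
t8.Δ3 s1=0 s3=0 s0=1 clk=1 s2=1
t9.Δ0 s1=0 s3=0 s0=1 clk=1 s2=1
t9.Δ1 s1=0 s3=0 s0=1 clk=0 s2=1
t10.Δ0 s1=0 s3=0 s0=1 clk=0 s2=1
t10.Δ1 s1=0 s3=0 s0=1 clk=1 s2=1
t10.Δ2 s1=0 s3=1 s0=0 clk=1 s2=1
t10.Δ3 s1=1 s3=1 s0=0 clk=1 s2=1
t11.Δ0 s1=1 s3=1 s0=0 clk=1 s2=1
t11.Δ1 s1=1 s3=1 s0=0 clk=0 s2=1
t12.Δ0 s1=1 s3=1 s0=0 clk=0 s2=1
t12.Δ1 s1=1 s3=1 s0=0 clk=1 s2=1
t12.Δ2 s1=1 s3=0 s0=1 clk=1 s2=1
t12.Δ3 s1=0 s3=0 s0=1 clk=1 s2=1
t13.Δ0 s1=0 s3=0 s0=1 clk=1 s2=1
t13.Δ1 s1=0 s3=0 s0=1 clk=0 s2=1
t14.Δ0 s1=0 s3=0 s0=1 clk=0 s2=1
t14.Δ1 s1=0 s3=0 s0=1 clk=1 s2=1
t14.Δ2 s1=0 s3=1 s0=0 clk=1 s2=1
t14.Δ3 s1=1 s3=1 s0=0 clk=1 s2=1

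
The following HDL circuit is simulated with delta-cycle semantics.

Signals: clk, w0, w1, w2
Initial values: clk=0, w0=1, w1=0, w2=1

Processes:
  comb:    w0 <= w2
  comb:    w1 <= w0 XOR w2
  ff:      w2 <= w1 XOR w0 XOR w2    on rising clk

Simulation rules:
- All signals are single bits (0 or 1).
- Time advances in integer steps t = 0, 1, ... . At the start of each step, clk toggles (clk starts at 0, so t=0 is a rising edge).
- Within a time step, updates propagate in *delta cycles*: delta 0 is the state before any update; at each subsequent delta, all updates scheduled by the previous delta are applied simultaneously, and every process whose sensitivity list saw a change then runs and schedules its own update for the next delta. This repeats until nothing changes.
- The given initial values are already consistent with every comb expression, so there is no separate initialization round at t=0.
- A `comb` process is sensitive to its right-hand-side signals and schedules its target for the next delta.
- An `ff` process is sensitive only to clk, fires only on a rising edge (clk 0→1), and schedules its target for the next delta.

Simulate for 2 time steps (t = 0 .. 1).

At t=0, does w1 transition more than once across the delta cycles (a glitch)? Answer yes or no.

yes

[bits: w1,clk,w0,w2]
t=0: Δ0=0011 Δ1=0111 Δ2=0110 Δ3=1100 Δ4=0100 | 4Δ
t=1: Δ0=0100 Δ1=0000 | 1Δ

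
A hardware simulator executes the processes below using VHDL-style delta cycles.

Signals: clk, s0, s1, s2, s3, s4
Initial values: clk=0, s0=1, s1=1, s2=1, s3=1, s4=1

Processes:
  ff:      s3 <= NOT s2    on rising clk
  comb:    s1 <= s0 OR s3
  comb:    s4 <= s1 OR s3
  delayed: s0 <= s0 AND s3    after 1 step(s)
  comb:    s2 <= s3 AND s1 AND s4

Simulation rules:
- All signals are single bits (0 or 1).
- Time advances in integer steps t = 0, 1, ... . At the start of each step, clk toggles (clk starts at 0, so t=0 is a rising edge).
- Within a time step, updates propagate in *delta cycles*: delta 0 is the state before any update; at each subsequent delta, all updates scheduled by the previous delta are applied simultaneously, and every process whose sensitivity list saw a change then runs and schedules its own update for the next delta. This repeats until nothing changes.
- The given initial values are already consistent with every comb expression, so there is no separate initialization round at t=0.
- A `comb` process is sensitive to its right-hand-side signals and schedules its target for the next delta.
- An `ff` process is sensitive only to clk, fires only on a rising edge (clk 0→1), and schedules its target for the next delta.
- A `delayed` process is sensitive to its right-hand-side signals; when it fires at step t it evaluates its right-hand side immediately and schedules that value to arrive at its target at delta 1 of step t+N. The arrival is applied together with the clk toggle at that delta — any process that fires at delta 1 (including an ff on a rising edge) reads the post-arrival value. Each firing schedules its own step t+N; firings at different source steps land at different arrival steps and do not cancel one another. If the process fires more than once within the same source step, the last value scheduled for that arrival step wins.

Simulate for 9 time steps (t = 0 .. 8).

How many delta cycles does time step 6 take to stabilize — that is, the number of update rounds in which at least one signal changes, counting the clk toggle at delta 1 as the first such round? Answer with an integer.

t=0 Δ0: clk=0 s0=1 s1=1 s3=1 s2=1 s4=1
  Δ1: clk:0→1
  Δ2: s3:1→0
  Δ3: s2:1→0
  (3Δ to stable)
t=1 Δ0: clk=1 s0=1 s1=1 s3=0 s2=0 s4=1
  Δ1: clk:1→0, s0:1→0
  Δ2: s1:1→0
  Δ3: s4:1→0
  (3Δ to stable)
t=2 Δ0: clk=0 s0=0 s1=0 s3=0 s2=0 s4=0
  Δ1: clk:0→1
  Δ2: s3:0→1
  Δ3: s1:0→1, s4:0→1
  Δ4: s2:0→1
  (4Δ to stable)
t=3 Δ0: clk=1 s0=0 s1=1 s3=1 s2=1 s4=1
  Δ1: clk:1→0
  (1Δ to stable)
t=4 Δ0: clk=0 s0=0 s1=1 s3=1 s2=1 s4=1
  Δ1: clk:0→1
  Δ2: s3:1→0
  Δ3: s1:1→0, s2:1→0
  Δ4: s4:1→0
  (4Δ to stable)
t=5 Δ0: clk=1 s0=0 s1=0 s3=0 s2=0 s4=0
  Δ1: clk:1→0
  (1Δ to stable)
t=6 Δ0: clk=0 s0=0 s1=0 s3=0 s2=0 s4=0
  Δ1: clk:0→1
  Δ2: s3:0→1
  Δ3: s1:0→1, s4:0→1
  Δ4: s2:0→1
  (4Δ to stable)
t=7 Δ0: clk=1 s0=0 s1=1 s3=1 s2=1 s4=1
  Δ1: clk:1→0
  (1Δ to stable)
t=8 Δ0: clk=0 s0=0 s1=1 s3=1 s2=1 s4=1
  Δ1: clk:0→1
  Δ2: s3:1→0
  Δ3: s1:1→0, s2:1→0
  Δ4: s4:1→0
  (4Δ to stable)

4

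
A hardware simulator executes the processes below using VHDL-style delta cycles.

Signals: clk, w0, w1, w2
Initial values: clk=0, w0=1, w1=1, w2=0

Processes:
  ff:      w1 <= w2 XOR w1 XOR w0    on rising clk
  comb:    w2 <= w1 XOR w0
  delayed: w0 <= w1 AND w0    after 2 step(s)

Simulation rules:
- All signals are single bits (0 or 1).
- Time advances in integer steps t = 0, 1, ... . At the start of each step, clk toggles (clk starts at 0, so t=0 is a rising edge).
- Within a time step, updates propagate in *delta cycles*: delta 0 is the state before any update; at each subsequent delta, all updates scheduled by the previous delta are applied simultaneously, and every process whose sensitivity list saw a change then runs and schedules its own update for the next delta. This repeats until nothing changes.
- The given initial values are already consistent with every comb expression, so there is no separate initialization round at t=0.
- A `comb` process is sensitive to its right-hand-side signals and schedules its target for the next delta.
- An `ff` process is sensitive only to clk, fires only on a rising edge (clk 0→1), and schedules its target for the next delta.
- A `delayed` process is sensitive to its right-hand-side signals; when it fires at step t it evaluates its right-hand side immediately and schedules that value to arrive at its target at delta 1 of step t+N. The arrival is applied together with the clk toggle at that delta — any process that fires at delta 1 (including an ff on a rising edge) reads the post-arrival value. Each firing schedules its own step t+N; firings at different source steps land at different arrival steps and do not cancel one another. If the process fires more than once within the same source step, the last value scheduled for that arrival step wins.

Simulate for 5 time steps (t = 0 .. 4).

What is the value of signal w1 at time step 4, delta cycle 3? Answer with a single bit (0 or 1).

0

t=0 Δ0: clk=0 w1=1 w0=1 w2=0
  Δ1: clk:0→1
  Δ2: w1:1→0
  Δ3: w2:0→1
  (3Δ to stable)
t=1 Δ0: clk=1 w1=0 w0=1 w2=1
  Δ1: clk:1→0
  (1Δ to stable)
t=2 Δ0: clk=0 w1=0 w0=1 w2=1
  Δ1: clk:0→1, w0:1→0
  Δ2: w1:0→1, w2:1→0
  Δ3: w2:0→1
  (3Δ to stable)
t=3 Δ0: clk=1 w1=1 w0=0 w2=1
  Δ1: clk:1→0
  (1Δ to stable)
t=4 Δ0: clk=0 w1=1 w0=0 w2=1
  Δ1: clk:0→1
  Δ2: w1:1→0
  Δ3: w2:1→0
  (3Δ to stable)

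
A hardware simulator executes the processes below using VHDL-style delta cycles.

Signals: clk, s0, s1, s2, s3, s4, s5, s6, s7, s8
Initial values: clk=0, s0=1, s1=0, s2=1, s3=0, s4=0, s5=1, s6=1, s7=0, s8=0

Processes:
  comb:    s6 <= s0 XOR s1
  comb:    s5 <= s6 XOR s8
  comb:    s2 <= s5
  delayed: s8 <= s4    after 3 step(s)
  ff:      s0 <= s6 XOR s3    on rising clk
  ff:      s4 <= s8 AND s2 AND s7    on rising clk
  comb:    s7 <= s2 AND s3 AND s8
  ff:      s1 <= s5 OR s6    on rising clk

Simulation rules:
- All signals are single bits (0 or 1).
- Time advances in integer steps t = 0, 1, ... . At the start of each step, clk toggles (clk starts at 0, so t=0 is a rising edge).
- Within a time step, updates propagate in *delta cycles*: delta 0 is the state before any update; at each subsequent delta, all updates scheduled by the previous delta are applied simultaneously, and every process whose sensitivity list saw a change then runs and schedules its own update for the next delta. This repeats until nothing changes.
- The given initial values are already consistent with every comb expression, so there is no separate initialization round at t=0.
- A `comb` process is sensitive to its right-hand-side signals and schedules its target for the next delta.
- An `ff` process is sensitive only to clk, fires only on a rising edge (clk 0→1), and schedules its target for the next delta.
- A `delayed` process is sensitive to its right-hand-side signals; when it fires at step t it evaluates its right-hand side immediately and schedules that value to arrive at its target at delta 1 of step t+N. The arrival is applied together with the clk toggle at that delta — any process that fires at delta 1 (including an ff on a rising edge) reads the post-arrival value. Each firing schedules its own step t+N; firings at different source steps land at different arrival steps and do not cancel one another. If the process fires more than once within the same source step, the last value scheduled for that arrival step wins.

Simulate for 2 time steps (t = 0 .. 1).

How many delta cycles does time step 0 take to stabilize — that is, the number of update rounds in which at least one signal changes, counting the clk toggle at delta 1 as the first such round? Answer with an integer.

5

[bits: s2,s7,s8,s0,s4,s6,s5,s1,clk,s3]
t=0: Δ0=1001011000 Δ1=1001011010 Δ2=1001011110 Δ3=1001001110 Δ4=1001000110 Δ5=0001000110 | 5Δ
t=1: Δ0=0001000110 Δ1=0001000100 | 1Δ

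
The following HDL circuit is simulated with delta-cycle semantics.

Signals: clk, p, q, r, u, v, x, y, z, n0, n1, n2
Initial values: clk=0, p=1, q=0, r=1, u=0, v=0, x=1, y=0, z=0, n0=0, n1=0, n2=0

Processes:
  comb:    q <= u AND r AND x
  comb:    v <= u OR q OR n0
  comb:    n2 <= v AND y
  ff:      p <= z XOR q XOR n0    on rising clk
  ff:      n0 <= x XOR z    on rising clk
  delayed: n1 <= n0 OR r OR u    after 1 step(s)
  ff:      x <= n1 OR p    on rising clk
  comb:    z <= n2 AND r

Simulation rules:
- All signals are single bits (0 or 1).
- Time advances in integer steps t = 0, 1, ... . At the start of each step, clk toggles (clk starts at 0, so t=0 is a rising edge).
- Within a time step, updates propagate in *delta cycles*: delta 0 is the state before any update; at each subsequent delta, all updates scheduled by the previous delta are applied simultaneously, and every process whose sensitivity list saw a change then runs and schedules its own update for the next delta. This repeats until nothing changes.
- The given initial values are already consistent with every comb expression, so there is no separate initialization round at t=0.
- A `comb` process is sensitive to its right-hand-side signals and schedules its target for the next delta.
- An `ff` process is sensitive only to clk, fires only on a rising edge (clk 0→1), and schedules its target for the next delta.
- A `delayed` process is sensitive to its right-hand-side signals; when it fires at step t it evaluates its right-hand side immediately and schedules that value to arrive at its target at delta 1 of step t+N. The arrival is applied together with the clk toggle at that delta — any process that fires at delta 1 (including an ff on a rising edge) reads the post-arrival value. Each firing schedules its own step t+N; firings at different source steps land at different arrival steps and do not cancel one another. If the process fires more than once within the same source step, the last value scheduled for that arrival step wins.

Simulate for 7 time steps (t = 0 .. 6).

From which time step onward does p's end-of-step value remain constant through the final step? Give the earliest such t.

t0.Δ0 p=1 x=1 v=0 u=0 n2=0 n1=0 z=0 q=0 y=0 clk=0 n0=0 r=1
t0.Δ1 p=1 x=1 v=0 u=0 n2=0 n1=0 z=0 q=0 y=0 clk=1 n0=0 r=1
t0.Δ2 p=0 x=1 v=0 u=0 n2=0 n1=0 z=0 q=0 y=0 clk=1 n0=1 r=1
t0.Δ3 p=0 x=1 v=1 u=0 n2=0 n1=0 z=0 q=0 y=0 clk=1 n0=1 r=1
t1.Δ0 p=0 x=1 v=1 u=0 n2=0 n1=0 z=0 q=0 y=0 clk=1 n0=1 r=1
t1.Δ1 p=0 x=1 v=1 u=0 n2=0 n1=1 z=0 q=0 y=0 clk=0 n0=1 r=1
t2.Δ0 p=0 x=1 v=1 u=0 n2=0 n1=1 z=0 q=0 y=0 clk=0 n0=1 r=1
t2.Δ1 p=0 x=1 v=1 u=0 n2=0 n1=1 z=0 q=0 y=0 clk=1 n0=1 r=1
t2.Δ2 p=1 x=1 v=1 u=0 n2=0 n1=1 z=0 q=0 y=0 clk=1 n0=1 r=1
t3.Δ0 p=1 x=1 v=1 u=0 n2=0 n1=1 z=0 q=0 y=0 clk=1 n0=1 r=1
t3.Δ1 p=1 x=1 v=1 u=0 n2=0 n1=1 z=0 q=0 y=0 clk=0 n0=1 r=1
t4.Δ0 p=1 x=1 v=1 u=0 n2=0 n1=1 z=0 q=0 y=0 clk=0 n0=1 r=1
t4.Δ1 p=1 x=1 v=1 u=0 n2=0 n1=1 z=0 q=0 y=0 clk=1 n0=1 r=1
t5.Δ0 p=1 x=1 v=1 u=0 n2=0 n1=1 z=0 q=0 y=0 clk=1 n0=1 r=1
t5.Δ1 p=1 x=1 v=1 u=0 n2=0 n1=1 z=0 q=0 y=0 clk=0 n0=1 r=1
t6.Δ0 p=1 x=1 v=1 u=0 n2=0 n1=1 z=0 q=0 y=0 clk=0 n0=1 r=1
t6.Δ1 p=1 x=1 v=1 u=0 n2=0 n1=1 z=0 q=0 y=0 clk=1 n0=1 r=1

2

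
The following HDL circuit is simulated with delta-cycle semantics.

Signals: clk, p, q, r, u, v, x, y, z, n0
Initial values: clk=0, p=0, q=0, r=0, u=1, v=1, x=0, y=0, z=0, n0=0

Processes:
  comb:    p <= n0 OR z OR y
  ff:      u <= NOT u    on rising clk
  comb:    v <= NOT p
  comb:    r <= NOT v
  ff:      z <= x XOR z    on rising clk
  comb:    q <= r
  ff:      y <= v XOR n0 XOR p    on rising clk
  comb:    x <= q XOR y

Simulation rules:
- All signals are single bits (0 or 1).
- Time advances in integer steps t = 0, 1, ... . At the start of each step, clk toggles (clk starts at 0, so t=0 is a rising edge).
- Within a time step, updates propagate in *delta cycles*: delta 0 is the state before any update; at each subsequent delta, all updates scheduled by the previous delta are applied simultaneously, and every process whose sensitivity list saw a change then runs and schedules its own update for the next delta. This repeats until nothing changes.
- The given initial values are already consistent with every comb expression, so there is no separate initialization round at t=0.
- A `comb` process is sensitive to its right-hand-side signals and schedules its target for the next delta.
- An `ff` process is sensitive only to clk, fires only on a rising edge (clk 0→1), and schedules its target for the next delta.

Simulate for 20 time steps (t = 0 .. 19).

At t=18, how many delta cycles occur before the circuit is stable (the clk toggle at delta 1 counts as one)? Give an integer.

t=0 Δ0: z=0 u=1 x=0 r=0 q=0 clk=0 y=0 v=1 n0=0 p=0
  Δ1: clk:0→1
  Δ2: u:1→0, y:0→1
  Δ3: x:0→1, p:0→1
  Δ4: v:1→0
  Δ5: r:0→1
  Δ6: q:0→1
  Δ7: x:1→0
  (7Δ to stable)
t=1 Δ0: z=0 u=0 x=0 r=1 q=1 clk=1 y=1 v=0 n0=0 p=1
  Δ1: clk:1→0
  (1Δ to stable)
t=2 Δ0: z=0 u=0 x=0 r=1 q=1 clk=0 y=1 v=0 n0=0 p=1
  Δ1: clk:0→1
  Δ2: u:0→1
  (2Δ to stable)
t=3 Δ0: z=0 u=1 x=0 r=1 q=1 clk=1 y=1 v=0 n0=0 p=1
  Δ1: clk:1→0
  (1Δ to stable)
t=4 Δ0: z=0 u=1 x=0 r=1 q=1 clk=0 y=1 v=0 n0=0 p=1
  Δ1: clk:0→1
  Δ2: u:1→0
  (2Δ to stable)
t=5 Δ0: z=0 u=0 x=0 r=1 q=1 clk=1 y=1 v=0 n0=0 p=1
  Δ1: clk:1→0
  (1Δ to stable)
t=6 Δ0: z=0 u=0 x=0 r=1 q=1 clk=0 y=1 v=0 n0=0 p=1
  Δ1: clk:0→1
  Δ2: u:0→1
  (2Δ to stable)
t=7 Δ0: z=0 u=1 x=0 r=1 q=1 clk=1 y=1 v=0 n0=0 p=1
  Δ1: clk:1→0
  (1Δ to stable)
t=8 Δ0: z=0 u=1 x=0 r=1 q=1 clk=0 y=1 v=0 n0=0 p=1
  Δ1: clk:0→1
  Δ2: u:1→0
  (2Δ to stable)
t=9 Δ0: z=0 u=0 x=0 r=1 q=1 clk=1 y=1 v=0 n0=0 p=1
  Δ1: clk:1→0
  (1Δ to stable)
t=10 Δ0: z=0 u=0 x=0 r=1 q=1 clk=0 y=1 v=0 n0=0 p=1
  Δ1: clk:0→1
  Δ2: u:0→1
  (2Δ to stable)
t=11 Δ0: z=0 u=1 x=0 r=1 q=1 clk=1 y=1 v=0 n0=0 p=1
  Δ1: clk:1→0
  (1Δ to stable)
t=12 Δ0: z=0 u=1 x=0 r=1 q=1 clk=0 y=1 v=0 n0=0 p=1
  Δ1: clk:0→1
  Δ2: u:1→0
  (2Δ to stable)
t=13 Δ0: z=0 u=0 x=0 r=1 q=1 clk=1 y=1 v=0 n0=0 p=1
  Δ1: clk:1→0
  (1Δ to stable)
t=14 Δ0: z=0 u=0 x=0 r=1 q=1 clk=0 y=1 v=0 n0=0 p=1
  Δ1: clk:0→1
  Δ2: u:0→1
  (2Δ to stable)
t=15 Δ0: z=0 u=1 x=0 r=1 q=1 clk=1 y=1 v=0 n0=0 p=1
  Δ1: clk:1→0
  (1Δ to stable)
t=16 Δ0: z=0 u=1 x=0 r=1 q=1 clk=0 y=1 v=0 n0=0 p=1
  Δ1: clk:0→1
  Δ2: u:1→0
  (2Δ to stable)
t=17 Δ0: z=0 u=0 x=0 r=1 q=1 clk=1 y=1 v=0 n0=0 p=1
  Δ1: clk:1→0
  (1Δ to stable)
t=18 Δ0: z=0 u=0 x=0 r=1 q=1 clk=0 y=1 v=0 n0=0 p=1
  Δ1: clk:0→1
  Δ2: u:0→1
  (2Δ to stable)
t=19 Δ0: z=0 u=1 x=0 r=1 q=1 clk=1 y=1 v=0 n0=0 p=1
  Δ1: clk:1→0
  (1Δ to stable)

2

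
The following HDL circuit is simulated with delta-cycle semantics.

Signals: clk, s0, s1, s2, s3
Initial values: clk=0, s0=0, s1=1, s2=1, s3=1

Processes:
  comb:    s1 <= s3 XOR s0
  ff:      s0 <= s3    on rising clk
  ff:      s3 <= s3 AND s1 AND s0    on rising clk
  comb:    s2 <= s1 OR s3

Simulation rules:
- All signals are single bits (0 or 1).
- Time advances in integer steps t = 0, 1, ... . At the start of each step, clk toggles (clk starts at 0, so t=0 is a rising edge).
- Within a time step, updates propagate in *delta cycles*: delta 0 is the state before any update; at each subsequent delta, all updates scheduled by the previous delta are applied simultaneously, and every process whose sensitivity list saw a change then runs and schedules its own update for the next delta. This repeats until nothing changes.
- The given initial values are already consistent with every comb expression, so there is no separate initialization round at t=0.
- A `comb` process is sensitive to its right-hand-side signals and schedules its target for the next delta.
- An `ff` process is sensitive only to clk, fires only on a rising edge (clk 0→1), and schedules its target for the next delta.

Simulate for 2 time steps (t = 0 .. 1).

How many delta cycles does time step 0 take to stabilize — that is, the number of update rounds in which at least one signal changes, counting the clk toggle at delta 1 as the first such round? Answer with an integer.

t=0 Δ0: s0=0 s3=1 s2=1 clk=0 s1=1
  Δ1: clk:0→1
  Δ2: s0:0→1, s3:1→0
  (2Δ to stable)
t=1 Δ0: s0=1 s3=0 s2=1 clk=1 s1=1
  Δ1: clk:1→0
  (1Δ to stable)

2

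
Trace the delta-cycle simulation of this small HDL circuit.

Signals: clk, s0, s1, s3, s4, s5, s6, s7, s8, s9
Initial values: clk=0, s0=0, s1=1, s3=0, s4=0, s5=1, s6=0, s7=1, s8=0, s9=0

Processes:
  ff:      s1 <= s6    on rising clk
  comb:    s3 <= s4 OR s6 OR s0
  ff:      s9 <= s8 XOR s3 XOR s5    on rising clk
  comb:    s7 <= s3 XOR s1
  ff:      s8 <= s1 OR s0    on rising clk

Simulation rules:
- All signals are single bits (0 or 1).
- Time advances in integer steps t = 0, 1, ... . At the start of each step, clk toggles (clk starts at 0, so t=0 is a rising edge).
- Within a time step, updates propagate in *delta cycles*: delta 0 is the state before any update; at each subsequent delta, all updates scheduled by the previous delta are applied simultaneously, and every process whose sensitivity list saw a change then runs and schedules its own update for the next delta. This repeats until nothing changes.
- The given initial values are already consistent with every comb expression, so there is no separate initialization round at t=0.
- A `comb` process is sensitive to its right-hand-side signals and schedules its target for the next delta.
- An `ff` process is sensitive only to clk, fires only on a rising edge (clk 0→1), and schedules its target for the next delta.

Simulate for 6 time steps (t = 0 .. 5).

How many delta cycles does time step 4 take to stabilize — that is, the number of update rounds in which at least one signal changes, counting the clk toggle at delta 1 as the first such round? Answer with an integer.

2

[bits: s3,s7,s8,s4,clk,s1,s9,s5,s6,s0]
t=0: Δ0=0100010100 Δ1=0100110100 Δ2=0110101100 Δ3=0010101100 | 3Δ
t=1: Δ0=0010101100 Δ1=0010001100 | 1Δ
t=2: Δ0=0010001100 Δ1=0010101100 Δ2=0000100100 | 2Δ
t=3: Δ0=0000100100 Δ1=0000000100 | 1Δ
t=4: Δ0=0000000100 Δ1=0000100100 Δ2=0000101100 | 2Δ
t=5: Δ0=0000101100 Δ1=0000001100 | 1Δ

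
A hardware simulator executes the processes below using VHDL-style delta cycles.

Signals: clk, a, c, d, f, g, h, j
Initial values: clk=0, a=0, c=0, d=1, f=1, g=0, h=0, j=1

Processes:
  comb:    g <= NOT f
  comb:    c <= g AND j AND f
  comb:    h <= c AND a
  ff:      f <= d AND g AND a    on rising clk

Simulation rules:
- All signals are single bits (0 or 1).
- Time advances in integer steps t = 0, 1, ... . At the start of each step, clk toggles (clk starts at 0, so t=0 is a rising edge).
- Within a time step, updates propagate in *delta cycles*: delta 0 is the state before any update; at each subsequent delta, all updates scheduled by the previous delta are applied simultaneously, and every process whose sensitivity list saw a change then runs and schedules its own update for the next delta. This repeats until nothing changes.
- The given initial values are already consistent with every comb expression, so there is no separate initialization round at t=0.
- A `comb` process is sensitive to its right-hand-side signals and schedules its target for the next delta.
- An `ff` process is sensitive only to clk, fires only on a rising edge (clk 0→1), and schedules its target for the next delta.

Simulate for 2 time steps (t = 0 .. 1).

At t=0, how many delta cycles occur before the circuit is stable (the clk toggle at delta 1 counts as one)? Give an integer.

3

[bits: clk,j,g,d,a,c,h,f]
t=0: Δ0=01010001 Δ1=11010001 Δ2=11010000 Δ3=11110000 | 3Δ
t=1: Δ0=11110000 Δ1=01110000 | 1Δ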